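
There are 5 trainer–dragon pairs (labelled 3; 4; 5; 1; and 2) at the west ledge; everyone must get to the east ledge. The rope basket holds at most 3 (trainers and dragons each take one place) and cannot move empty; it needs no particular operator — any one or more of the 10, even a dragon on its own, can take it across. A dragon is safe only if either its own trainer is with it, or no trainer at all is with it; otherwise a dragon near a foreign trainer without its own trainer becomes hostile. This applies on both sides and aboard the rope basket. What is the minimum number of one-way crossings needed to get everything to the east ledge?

11

Counting alone: each trip to the east ledge takes at most 3 across and each return brings at least 1 back, so after t trips out (and t−1 returns) at most 3t − (t−1) of the 10 are across; that first reaches 10 at t = 5, so at least 9 crossings are needed.
The safety rule pushes this higher. Following every safe sequence of crossings, the most of the 10 that can be at the east ledge as the rope basket arrives there on crossing 9 is 9 — never all 10.
So no plan with fewer than 11 crossings exists, and this one achieves 11:
1. dragon 3 and trainer 3 cross → the east ledge.
2. trainer 3 crosses ← the west ledge.
3. dragon 1, dragon 4, and dragon 5 cross → the east ledge.
4. dragon 3 crosses ← the west ledge.
5. trainer 1, trainer 4, and trainer 5 cross → the east ledge.
6. dragon 4 and trainer 4 cross ← the west ledge.
7. trainer 2, trainer 3, and trainer 4 cross → the east ledge.
8. dragon 5 crosses ← the west ledge.
9. dragon 3 and dragon 4 cross → the east ledge.
10. dragon 3 crosses ← the west ledge.
11. dragon 2, dragon 3, and dragon 5 cross → the east ledge.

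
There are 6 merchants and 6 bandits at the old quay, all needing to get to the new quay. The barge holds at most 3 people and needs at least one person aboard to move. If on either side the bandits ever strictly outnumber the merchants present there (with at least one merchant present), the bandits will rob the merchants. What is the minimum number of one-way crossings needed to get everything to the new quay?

Following every safe sequence of crossings from the start, the most of the 12 that can be at the new quay as the barge arrives there on crossings 1, 3, 5 is 3, 5, 6 respectively; the best ever achieved is 6 of 12.
From crossing 7 on, no configuration arises that was not already reachable earlier: only 17 distinct safe configurations (who is on which side, and where the barge is) can ever be reached, none of them has everyone across, and every continuation just revisits them. They are: 0 merchants + 0 bandits across (barge back at the start); 0 merchants + 1 bandit across (barge there); 0 merchants + 1 bandit across (barge back at the start); 0 merchants + 2 bandits across (barge there); 0 merchants + 2 bandits across (barge back at the start); 0 merchants + 3 bandits across (barge there); 0 merchants + 3 bandits across (barge back at the start); 0 merchants + 4 bandits across (barge there); 0 merchants + 4 bandits across (barge back at the start); 0 merchants + 5 bandits across (barge there); 0 merchants + 5 bandits across (barge back at the start); 0 merchants + 6 bandits across (barge there); 1 merchant + 1 bandit across (barge there); 1 merchant + 1 bandit across (barge back at the start); 2 merchants + 2 bandits across (barge there); 2 merchants + 2 bandits across (barge back at the start); 3 merchants + 3 bandits across (barge there). So no valid plan exists.

impossible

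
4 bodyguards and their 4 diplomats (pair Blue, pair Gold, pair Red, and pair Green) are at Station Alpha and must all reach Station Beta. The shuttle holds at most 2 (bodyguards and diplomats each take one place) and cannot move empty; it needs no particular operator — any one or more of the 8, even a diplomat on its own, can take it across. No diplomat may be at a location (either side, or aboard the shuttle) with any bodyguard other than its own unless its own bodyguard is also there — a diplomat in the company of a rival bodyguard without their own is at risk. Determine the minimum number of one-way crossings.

impossible

Following every safe sequence of crossings from the start, the most of the 8 that can be at Station Beta as the shuttle arrives there on crossings 1, 3, 5 is 2, 3, 4 respectively; the best ever achieved is 4 of 8.
From crossing 7 on, no configuration arises that was not already reachable earlier: only 44 distinct safe configurations (who is on which side, and where the shuttle is) can ever be reached, none of them has everyone across, and every continuation just revisits them. So no valid plan exists.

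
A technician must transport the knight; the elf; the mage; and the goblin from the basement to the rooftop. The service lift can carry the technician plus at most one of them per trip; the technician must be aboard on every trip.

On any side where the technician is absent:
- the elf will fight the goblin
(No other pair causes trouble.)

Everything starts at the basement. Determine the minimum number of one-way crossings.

7

Counting alone: the technician can take at most 1 across per trip to the rooftop, so moving all 4 needs at least 4 loaded trips out, with a return between consecutive ones — at least 7 crossings.
The plan below uses exactly 7 crossings, so it is optimal:
1. Technician goes to the rooftop with the elf.  [the basement: the goblin, the knight, the mage | the rooftop: the elf]
2. Technician goes back to the basement alone.  [the basement: the goblin, the knight, the mage | the rooftop: the elf]
3. Technician goes to the rooftop with the knight.  [the basement: the goblin, the mage | the rooftop: the elf, the knight]
4. Technician goes back to the basement alone.  [the basement: the goblin, the mage | the rooftop: the elf, the knight]
5. Technician goes to the rooftop with the mage.  [the basement: the goblin | the rooftop: the elf, the knight, the mage]
6. Technician goes back to the basement alone.  [the basement: the goblin | the rooftop: the elf, the knight, the mage]
7. Technician goes to the rooftop with the goblin.  [the basement: — | the rooftop: the elf, the goblin, the knight, the mage]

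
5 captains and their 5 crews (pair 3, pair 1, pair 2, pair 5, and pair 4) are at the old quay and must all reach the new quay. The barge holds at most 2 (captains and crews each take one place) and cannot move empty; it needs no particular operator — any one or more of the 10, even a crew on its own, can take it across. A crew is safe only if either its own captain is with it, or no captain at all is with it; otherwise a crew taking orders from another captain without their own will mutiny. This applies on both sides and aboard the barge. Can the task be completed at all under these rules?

No

Following every safe sequence of crossings from the start, the most of the 10 that can be at the new quay as the barge arrives there on crossings 1, 3, 5, 7 is 2, 3, 4, 5 respectively; the best ever achieved is 5 of 10.
From crossing 9 on, no configuration arises that was not already reachable earlier: only 82 distinct safe configurations (who is on which side, and where the barge is) can ever be reached, none of them has everyone across, and every continuation just revisits them. So no valid plan exists.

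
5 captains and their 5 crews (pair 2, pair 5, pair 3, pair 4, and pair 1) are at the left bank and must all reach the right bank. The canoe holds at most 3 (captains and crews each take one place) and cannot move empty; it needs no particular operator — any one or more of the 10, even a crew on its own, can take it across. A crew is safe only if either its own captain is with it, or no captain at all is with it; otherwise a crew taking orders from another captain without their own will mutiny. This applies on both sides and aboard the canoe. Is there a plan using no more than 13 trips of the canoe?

Yes

Yes — this plan uses 11 crossings (≤ 13):
1. captain 2 and crew 2 cross → the right bank.
2. captain 2 crosses ← the left bank.
3. crew 3, crew 4, and crew 5 cross → the right bank.
4. crew 2 crosses ← the left bank.
5. captain 3, captain 4, and captain 5 cross → the right bank.
6. captain 5 and crew 5 cross ← the left bank.
7. captain 1, captain 2, and captain 5 cross → the right bank.
8. crew 3 crosses ← the left bank.
9. crew 2 and crew 5 cross → the right bank.
10. crew 2 crosses ← the left bank.
11. crew 1, crew 2, and crew 3 cross → the right bank.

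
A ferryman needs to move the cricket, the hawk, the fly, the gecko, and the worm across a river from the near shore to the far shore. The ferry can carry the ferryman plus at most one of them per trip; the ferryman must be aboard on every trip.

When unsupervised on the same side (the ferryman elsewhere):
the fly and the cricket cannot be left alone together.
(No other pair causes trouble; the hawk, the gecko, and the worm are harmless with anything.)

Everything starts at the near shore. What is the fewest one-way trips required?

9

Counting alone: the ferryman can take at most 1 across per trip to the far shore, so moving all 5 needs at least 5 loaded trips out, with a return between consecutive ones — at least 9 crossings.
The plan below uses exactly 9 crossings, so it is optimal:
1. Ferryman goes to the far shore with the cricket.
2. Ferryman goes back to the near shore alone.
3. Ferryman goes to the far shore with the hawk.
4. Ferryman goes back to the near shore alone.
5. Ferryman goes to the far shore with the gecko.
6. Ferryman goes back to the near shore alone.
7. Ferryman goes to the far shore with the worm.
8. Ferryman goes back to the near shore alone.
9. Ferryman goes to the far shore with the fly.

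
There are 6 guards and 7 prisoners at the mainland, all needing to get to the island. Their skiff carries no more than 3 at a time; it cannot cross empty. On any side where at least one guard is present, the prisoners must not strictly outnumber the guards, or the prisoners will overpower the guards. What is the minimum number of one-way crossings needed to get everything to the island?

impossible

The prisoners already outnumber the guards at the mainland before anyone moves, so the starting position itself is disallowed.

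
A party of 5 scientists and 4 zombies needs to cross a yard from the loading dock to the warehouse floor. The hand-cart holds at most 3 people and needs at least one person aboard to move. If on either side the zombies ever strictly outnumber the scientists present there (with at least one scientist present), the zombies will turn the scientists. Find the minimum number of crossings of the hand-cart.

Counting alone: each trip to the warehouse floor takes at most 3 across and each return brings at least 1 back, so after t trips out (and t−1 returns) at most 3t − (t−1) of the 9 are across; that first reaches 9 at t = 4, so at least 7 crossings are needed.
The plan below uses exactly 7 crossings, so it is optimal:
1. 3 zombies → the warehouse floor.  (the loading dock: 5S 1Z; the warehouse floor: 0S 3Z)
2. 1 zombie ← the loading dock.  (the loading dock: 5S 2Z; the warehouse floor: 0S 2Z)
3. 3 scientists → the warehouse floor.  (the loading dock: 2S 2Z; the warehouse floor: 3S 2Z)
4. 1 scientist ← the loading dock.  (the loading dock: 3S 2Z; the warehouse floor: 2S 2Z)
5. 2 scientists and 1 zombie → the warehouse floor.  (the loading dock: 1S 1Z; the warehouse floor: 4S 3Z)
6. 1 scientist ← the loading dock.  (the loading dock: 2S 1Z; the warehouse floor: 3S 3Z)
7. 2 scientists and 1 zombie → the warehouse floor.  (the loading dock: 0S 0Z; the warehouse floor: 5S 4Z)

7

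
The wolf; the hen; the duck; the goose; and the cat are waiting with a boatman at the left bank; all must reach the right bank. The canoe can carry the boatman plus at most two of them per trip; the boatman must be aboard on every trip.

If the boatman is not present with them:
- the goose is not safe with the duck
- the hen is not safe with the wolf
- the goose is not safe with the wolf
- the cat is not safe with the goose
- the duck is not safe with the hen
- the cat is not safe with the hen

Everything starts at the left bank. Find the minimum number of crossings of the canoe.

7

Counting alone: the boatman can take at most 2 across per trip to the right bank, so moving all 5 needs at least 3 loaded trips out, with a return between consecutive ones — at least 5 crossings.
The safety rule pushes this higher. Following every safe sequence of crossings, the most of the 5 that can be at the right bank as the canoe arrives there on crossing 5 is 4 — never all 5.
So no plan with fewer than 7 crossings exists, and this one achieves 7:
1. Boatman goes to the right bank with the goose and the hen.  [the left bank: the cat, the duck, the wolf | the right bank: the goose, the hen]
2. Boatman goes back to the left bank alone.  [the left bank: the cat, the duck, the wolf | the right bank: the goose, the hen]
3. Boatman goes to the right bank with the wolf.  [the left bank: the cat, the duck | the right bank: the goose, the hen, the wolf]
4. Boatman goes back to the left bank with the goose and the hen.  [the left bank: the cat, the duck, the goose, the hen | the right bank: the wolf]
5. Boatman goes to the right bank with the cat and the duck.  [the left bank: the goose, the hen | the right bank: the cat, the duck, the wolf]
6. Boatman goes back to the left bank alone.  [the left bank: the goose, the hen | the right bank: the cat, the duck, the wolf]
7. Boatman goes to the right bank with the goose and the hen.  [the left bank: — | the right bank: the cat, the duck, the goose, the hen, the wolf]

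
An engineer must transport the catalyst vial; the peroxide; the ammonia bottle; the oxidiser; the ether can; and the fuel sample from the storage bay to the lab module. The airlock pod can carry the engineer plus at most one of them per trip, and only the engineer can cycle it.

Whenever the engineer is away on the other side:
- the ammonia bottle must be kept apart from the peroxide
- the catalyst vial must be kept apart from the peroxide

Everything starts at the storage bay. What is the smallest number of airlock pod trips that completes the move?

Counting alone: the engineer can take at most 1 across per trip to the lab module, so moving all 6 needs at least 6 loaded trips out, with a return between consecutive ones — at least 11 crossings.
The safety rule pushes this higher. Following every safe sequence of crossings, the most of the 6 that can be at the lab module as the airlock pod arrives there on crossing 11 is 5 — never all 6.
So no plan with fewer than 13 crossings exists, and this one achieves 13:
1. Engineer goes to the lab module with the peroxide.  [the storage bay: the ammonia bottle, the catalyst vial, the ether can, the fuel sample, the oxidiser | the lab module: the peroxide]
2. Engineer goes back to the storage bay alone.  [the storage bay: the ammonia bottle, the catalyst vial, the ether can, the fuel sample, the oxidiser | the lab module: the peroxide]
3. Engineer goes to the lab module with the catalyst vial.  [the storage bay: the ammonia bottle, the ether can, the fuel sample, the oxidiser | the lab module: the catalyst vial, the peroxide]
4. Engineer goes back to the storage bay with the peroxide.  [the storage bay: the ammonia bottle, the ether can, the fuel sample, the oxidiser, the peroxide | the lab module: the catalyst vial]
5. Engineer goes to the lab module with the ammonia bottle.  [the storage bay: the ether can, the fuel sample, the oxidiser, the peroxide | the lab module: the ammonia bottle, the catalyst vial]
6. Engineer goes back to the storage bay alone.  [the storage bay: the ether can, the fuel sample, the oxidiser, the peroxide | the lab module: the ammonia bottle, the catalyst vial]
7. Engineer goes to the lab module with the oxidiser.  [the storage bay: the ether can, the fuel sample, the peroxide | the lab module: the ammonia bottle, the catalyst vial, the oxidiser]
8. Engineer goes back to the storage bay alone.  [the storage bay: the ether can, the fuel sample, the peroxide | the lab module: the ammonia bottle, the catalyst vial, the oxidiser]
9. Engineer goes to the lab module with the ether can.  [the storage bay: the fuel sample, the peroxide | the lab module: the ammonia bottle, the catalyst vial, the ether can, the oxidiser]
10. Engineer goes back to the storage bay alone.  [the storage bay: the fuel sample, the peroxide | the lab module: the ammonia bottle, the catalyst vial, the ether can, the oxidiser]
11. Engineer goes to the lab module with the fuel sample.  [the storage bay: the peroxide | the lab module: the ammonia bottle, the catalyst vial, the ether can, the fuel sample, the oxidiser]
12. Engineer goes back to the storage bay alone.  [the storage bay: the peroxide | the lab module: the ammonia bottle, the catalyst vial, the ether can, the fuel sample, the oxidiser]
13. Engineer goes to the lab module with the peroxide.  [the storage bay: — | the lab module: the ammonia bottle, the catalyst vial, the ether can, the fuel sample, the oxidiser, the peroxide]

13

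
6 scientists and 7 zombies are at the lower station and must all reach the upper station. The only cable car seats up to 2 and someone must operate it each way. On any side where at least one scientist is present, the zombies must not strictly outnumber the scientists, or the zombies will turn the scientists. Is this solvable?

No

The zombies already outnumber the scientists at the lower station before anyone moves, so the starting position itself is disallowed.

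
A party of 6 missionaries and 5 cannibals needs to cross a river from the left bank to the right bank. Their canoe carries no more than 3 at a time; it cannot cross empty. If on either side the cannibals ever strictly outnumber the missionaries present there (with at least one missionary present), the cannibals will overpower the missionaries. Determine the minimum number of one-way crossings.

Counting alone: each trip to the right bank takes at most 3 across and each return brings at least 1 back, so after t trips out (and t−1 returns) at most 3t − (t−1) of the 11 are across; that first reaches 11 at t = 5, so at least 9 crossings are needed.
The plan below uses exactly 9 crossings, so it is optimal:
1. 3 cannibals → the right bank.  (the left bank: 6M 2C; the right bank: 0M 3C)
2. 1 cannibal ← the left bank.  (the left bank: 6M 3C; the right bank: 0M 2C)
3. 3 missionaries → the right bank.  (the left bank: 3M 3C; the right bank: 3M 2C)
4. 1 missionary ← the left bank.  (the left bank: 4M 3C; the right bank: 2M 2C)
5. 2 missionaries and 1 cannibal → the right bank.  (the left bank: 2M 2C; the right bank: 4M 3C)
6. 1 missionary ← the left bank.  (the left bank: 3M 2C; the right bank: 3M 3C)
7. 2 missionaries and 1 cannibal → the right bank.  (the left bank: 1M 1C; the right bank: 5M 4C)
8. 1 missionary ← the left bank.  (the left bank: 2M 1C; the right bank: 4M 4C)
9. 2 missionaries and 1 cannibal → the right bank.  (the left bank: 0M 0C; the right bank: 6M 5C)

9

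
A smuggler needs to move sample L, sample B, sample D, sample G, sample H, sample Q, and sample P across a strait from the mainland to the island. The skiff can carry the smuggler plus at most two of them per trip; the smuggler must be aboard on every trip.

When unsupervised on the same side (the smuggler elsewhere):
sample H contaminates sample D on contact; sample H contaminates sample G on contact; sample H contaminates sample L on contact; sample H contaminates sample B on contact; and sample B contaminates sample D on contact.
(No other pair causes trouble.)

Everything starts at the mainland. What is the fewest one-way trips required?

Counting alone: the smuggler can take at most 2 across per trip to the island, so moving all 7 needs at least 4 loaded trips out, with a return between consecutive ones — at least 7 crossings.
The safety rule pushes this higher. Following every safe sequence of crossings, the most of the 7 that can be at the island as the skiff arrives there on crossings 7, 9 is 5, 6 respectively — never all 7.
So no plan with fewer than 11 crossings exists, and this one achieves 11:
1. Smuggler goes to the island with sample B and sample H.
2. Smuggler goes back to the mainland with sample B.
3. Smuggler goes to the island with sample B and sample L.
4. Smuggler goes back to the mainland with sample H.
5. Smuggler goes to the island with sample D and sample G.
6. Smuggler goes back to the mainland with sample B.
7. Smuggler goes to the island with sample B and sample Q.
8. Smuggler goes back to the mainland with sample B.
9. Smuggler goes to the island with sample B and sample P.
10. Smuggler goes back to the mainland with sample B.
11. Smuggler goes to the island with sample B and sample H.

11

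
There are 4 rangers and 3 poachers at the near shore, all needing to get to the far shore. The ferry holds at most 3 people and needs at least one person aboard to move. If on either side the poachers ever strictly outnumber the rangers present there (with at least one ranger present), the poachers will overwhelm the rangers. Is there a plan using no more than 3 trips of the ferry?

Counting alone: each trip to the far shore takes at most 3 across and each return brings at least 1 back, so after t trips out (and t−1 returns) at most 3t − (t−1) of the 7 are across; that first reaches 7 at t = 3, so at least 5 crossings are needed.
Since 3 < 5, 3 crossings cannot be enough. (The shortest complete plan in fact takes 5:)
1. 3 poachers → the far shore.  (the near shore: 4R 0P; the far shore: 0R 3P)
2. 1 poacher ← the near shore.  (the near shore: 4R 1P; the far shore: 0R 2P)
3. 3 rangers → the far shore.  (the near shore: 1R 1P; the far shore: 3R 2P)
4. 1 ranger ← the near shore.  (the near shore: 2R 1P; the far shore: 2R 2P)
5. 2 rangers and 1 poacher → the far shore.  (the near shore: 0R 0P; the far shore: 4R 3P)

No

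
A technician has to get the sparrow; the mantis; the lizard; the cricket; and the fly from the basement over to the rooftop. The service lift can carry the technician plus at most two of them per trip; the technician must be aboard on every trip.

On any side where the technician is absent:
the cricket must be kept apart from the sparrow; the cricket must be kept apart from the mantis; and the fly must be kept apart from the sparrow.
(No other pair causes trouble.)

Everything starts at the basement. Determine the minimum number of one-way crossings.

5

Counting alone: the technician can take at most 2 across per trip to the rooftop, so moving all 5 needs at least 3 loaded trips out, with a return between consecutive ones — at least 5 crossings.
The plan below uses exactly 5 crossings, so it is optimal:
1. Technician goes to the rooftop with the mantis and the sparrow.
2. Technician goes back to the basement alone.
3. Technician goes to the rooftop with the lizard.
4. Technician goes back to the basement alone.
5. Technician goes to the rooftop with the cricket and the fly.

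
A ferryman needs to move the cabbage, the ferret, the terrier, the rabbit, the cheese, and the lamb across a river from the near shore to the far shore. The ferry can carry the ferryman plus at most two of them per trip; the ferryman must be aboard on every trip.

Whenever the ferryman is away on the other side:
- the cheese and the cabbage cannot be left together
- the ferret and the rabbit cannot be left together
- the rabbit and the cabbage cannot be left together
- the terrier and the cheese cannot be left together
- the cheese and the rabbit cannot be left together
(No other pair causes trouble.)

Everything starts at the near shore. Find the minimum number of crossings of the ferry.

Counting alone: the ferryman can take at most 2 across per trip to the far shore, so moving all 6 needs at least 3 loaded trips out, with a return between consecutive ones — at least 5 crossings.
The safety rule pushes this higher. Following every safe sequence of crossings, the most of the 6 that can be at the far shore as the ferry arrives there on crossings 5, 7 is 4, 5 respectively — never all 6.
So no plan with fewer than 9 crossings exists, and this one achieves 9:
1. Ferryman goes to the far shore with the cheese and the rabbit.  [the near shore: the cabbage, the ferret, the lamb, the terrier | the far shore: the cheese, the rabbit]
2. Ferryman goes back to the near shore with the rabbit.  [the near shore: the cabbage, the ferret, the lamb, the rabbit, the terrier | the far shore: the cheese]
3. Ferryman goes to the far shore with the cabbage and the ferret.  [the near shore: the lamb, the rabbit, the terrier | the far shore: the cabbage, the cheese, the ferret]
4. Ferryman goes back to the near shore with the cabbage.  [the near shore: the cabbage, the lamb, the rabbit, the terrier | the far shore: the cheese, the ferret]
5. Ferryman goes to the far shore with the cabbage and the terrier.  [the near shore: the lamb, the rabbit | the far shore: the cabbage, the cheese, the ferret, the terrier]
6. Ferryman goes back to the near shore with the cheese.  [the near shore: the cheese, the lamb, the rabbit | the far shore: the cabbage, the ferret, the terrier]
7. Ferryman goes to the far shore with the lamb and the rabbit.  [the near shore: the cheese | the far shore: the cabbage, the ferret, the lamb, the rabbit, the terrier]
8. Ferryman goes back to the near shore with the rabbit.  [the near shore: the cheese, the rabbit | the far shore: the cabbage, the ferret, the lamb, the terrier]
9. Ferryman goes to the far shore with the cheese and the rabbit.  [the near shore: — | the far shore: the cabbage, the cheese, the ferret, the lamb, the rabbit, the terrier]

9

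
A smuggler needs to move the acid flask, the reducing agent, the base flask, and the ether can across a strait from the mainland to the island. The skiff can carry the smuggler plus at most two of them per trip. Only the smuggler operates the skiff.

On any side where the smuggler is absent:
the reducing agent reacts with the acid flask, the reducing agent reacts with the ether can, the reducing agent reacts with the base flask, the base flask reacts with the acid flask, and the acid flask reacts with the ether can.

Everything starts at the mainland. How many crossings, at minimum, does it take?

Counting alone: the smuggler can take at most 2 across per trip to the island, so moving all 4 needs at least 2 loaded trips out, with a return between consecutive ones — at least 3 crossings.
The safety rule pushes this higher. Following every safe sequence of crossings, the most of the 4 that can be at the island as the skiff arrives there on crossing 3 is 3 — never all 4.
So no plan with fewer than 5 crossings exists, and this one achieves 5:
1. Smuggler goes to the island with the acid flask and the reducing agent.
2. Smuggler goes back to the mainland with the acid flask.
3. Smuggler goes to the island with the base flask and the ether can.
4. Smuggler goes back to the mainland with the reducing agent.
5. Smuggler goes to the island with the acid flask and the reducing agent.

5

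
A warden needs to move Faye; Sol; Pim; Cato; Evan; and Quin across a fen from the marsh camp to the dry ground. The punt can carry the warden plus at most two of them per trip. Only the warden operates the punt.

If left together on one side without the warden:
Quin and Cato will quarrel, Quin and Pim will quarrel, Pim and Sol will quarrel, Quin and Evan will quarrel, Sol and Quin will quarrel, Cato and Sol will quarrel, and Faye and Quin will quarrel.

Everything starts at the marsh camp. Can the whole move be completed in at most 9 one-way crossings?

Yes

Yes — this plan uses 9 crossings (≤ 9):
1. Warden goes to the dry ground with Quin and Sol.
2. Warden goes back to the marsh camp with Sol.
3. Warden goes to the dry ground with Faye and Sol.
4. Warden goes back to the marsh camp with Quin.
5. Warden goes to the dry ground with Evan and Quin.
6. Warden goes back to the marsh camp with Quin.
7. Warden goes to the dry ground with Cato and Pim.
8. Warden goes back to the marsh camp with Sol.
9. Warden goes to the dry ground with Quin and Sol.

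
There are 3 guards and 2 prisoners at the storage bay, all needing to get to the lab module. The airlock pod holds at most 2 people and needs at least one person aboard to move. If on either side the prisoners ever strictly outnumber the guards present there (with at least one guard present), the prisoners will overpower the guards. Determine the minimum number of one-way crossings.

7

Counting alone: each trip to the lab module takes at most 2 across and each return brings at least 1 back, so after t trips out (and t−1 returns) at most 2t − (t−1) of the 5 are across; that first reaches 5 at t = 4, so at least 7 crossings are needed.
The plan below uses exactly 7 crossings, so it is optimal:
1. 2 prisoners → the lab module.  (the storage bay: 3G 0P; the lab module: 0G 2P)
2. 1 prisoner ← the storage bay.  (the storage bay: 3G 1P; the lab module: 0G 1P)
3. 2 guards → the lab module.  (the storage bay: 1G 1P; the lab module: 2G 1P)
4. 1 guard ← the storage bay.  (the storage bay: 2G 1P; the lab module: 1G 1P)
5. 1 guard and 1 prisoner → the lab module.  (the storage bay: 1G 0P; the lab module: 2G 2P)
6. 1 prisoner ← the storage bay.  (the storage bay: 1G 1P; the lab module: 2G 1P)
7. 1 guard and 1 prisoner → the lab module.  (the storage bay: 0G 0P; the lab module: 3G 2P)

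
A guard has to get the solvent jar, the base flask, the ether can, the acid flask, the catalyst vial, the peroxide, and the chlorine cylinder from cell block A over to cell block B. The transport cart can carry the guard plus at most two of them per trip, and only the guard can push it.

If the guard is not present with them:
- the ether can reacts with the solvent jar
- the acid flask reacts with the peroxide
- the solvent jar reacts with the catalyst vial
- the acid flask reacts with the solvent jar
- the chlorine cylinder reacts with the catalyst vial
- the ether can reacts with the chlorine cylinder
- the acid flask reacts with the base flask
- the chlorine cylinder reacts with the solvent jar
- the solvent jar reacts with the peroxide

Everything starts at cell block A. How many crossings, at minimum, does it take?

impossible

Whatever the first load, the items left behind include a forbidden pair without the guard. No opening move is safe, so no plan exists.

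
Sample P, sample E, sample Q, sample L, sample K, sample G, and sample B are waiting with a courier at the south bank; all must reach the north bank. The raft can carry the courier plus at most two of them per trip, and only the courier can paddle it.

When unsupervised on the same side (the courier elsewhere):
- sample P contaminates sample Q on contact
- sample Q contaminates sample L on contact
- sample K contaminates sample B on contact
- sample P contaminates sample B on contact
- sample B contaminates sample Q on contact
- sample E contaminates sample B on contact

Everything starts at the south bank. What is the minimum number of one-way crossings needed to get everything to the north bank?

Counting alone: the courier can take at most 2 across per trip to the north bank, so moving all 7 needs at least 4 loaded trips out, with a return between consecutive ones — at least 7 crossings.
The safety rule pushes this higher. Following every safe sequence of crossings, the most of the 7 that can be at the north bank as the raft arrives there on crossings 7, 9 is 5, 6 respectively — never all 7.
So no plan with fewer than 11 crossings exists, and this one achieves 11:
1. Courier goes to the north bank with sample B and sample Q.
2. Courier goes back to the south bank with sample Q.
3. Courier goes to the north bank with sample L and sample P.
4. Courier goes back to the south bank with sample P.
5. Courier goes to the north bank with sample E and sample P.
6. Courier goes back to the south bank with sample B.
7. Courier goes to the north bank with sample K and sample Q.
8. Courier goes back to the south bank with sample Q.
9. Courier goes to the north bank with sample G and sample Q.
10. Courier goes back to the south bank with sample Q.
11. Courier goes to the north bank with sample B and sample Q.

11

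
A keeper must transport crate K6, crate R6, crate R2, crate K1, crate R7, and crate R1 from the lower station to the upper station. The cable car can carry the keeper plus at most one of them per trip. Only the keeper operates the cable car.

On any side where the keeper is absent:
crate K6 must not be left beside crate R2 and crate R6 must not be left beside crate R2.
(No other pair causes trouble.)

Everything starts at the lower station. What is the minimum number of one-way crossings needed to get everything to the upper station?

Counting alone: the keeper can take at most 1 across per trip to the upper station, so moving all 6 needs at least 6 loaded trips out, with a return between consecutive ones — at least 11 crossings.
The safety rule pushes this higher. Following every safe sequence of crossings, the most of the 6 that can be at the upper station as the cable car arrives there on crossing 11 is 5 — never all 6.
So no plan with fewer than 13 crossings exists, and this one achieves 13:
1. Keeper goes to the upper station with crate R2.  [the lower station: crate K1, crate K6, crate R1, crate R6, crate R7 | the upper station: crate R2]
2. Keeper goes back to the lower station alone.  [the lower station: crate K1, crate K6, crate R1, crate R6, crate R7 | the upper station: crate R2]
3. Keeper goes to the upper station with crate K6.  [the lower station: crate K1, crate R1, crate R6, crate R7 | the upper station: crate K6, crate R2]
4. Keeper goes back to the lower station with crate R2.  [the lower station: crate K1, crate R1, crate R2, crate R6, crate R7 | the upper station: crate K6]
5. Keeper goes to the upper station with crate R6.  [the lower station: crate K1, crate R1, crate R2, crate R7 | the upper station: crate K6, crate R6]
6. Keeper goes back to the lower station alone.  [the lower station: crate K1, crate R1, crate R2, crate R7 | the upper station: crate K6, crate R6]
7. Keeper goes to the upper station with crate K1.  [the lower station: crate R1, crate R2, crate R7 | the upper station: crate K1, crate K6, crate R6]
8. Keeper goes back to the lower station alone.  [the lower station: crate R1, crate R2, crate R7 | the upper station: crate K1, crate K6, crate R6]
9. Keeper goes to the upper station with crate R7.  [the lower station: crate R1, crate R2 | the upper station: crate K1, crate K6, crate R6, crate R7]
10. Keeper goes back to the lower station alone.  [the lower station: crate R1, crate R2 | the upper station: crate K1, crate K6, crate R6, crate R7]
11. Keeper goes to the upper station with crate R1.  [the lower station: crate R2 | the upper station: crate K1, crate K6, crate R1, crate R6, crate R7]
12. Keeper goes back to the lower station alone.  [the lower station: crate R2 | the upper station: crate K1, crate K6, crate R1, crate R6, crate R7]
13. Keeper goes to the upper station with crate R2.  [the lower station: — | the upper station: crate K1, crate K6, crate R1, crate R2, crate R6, crate R7]

13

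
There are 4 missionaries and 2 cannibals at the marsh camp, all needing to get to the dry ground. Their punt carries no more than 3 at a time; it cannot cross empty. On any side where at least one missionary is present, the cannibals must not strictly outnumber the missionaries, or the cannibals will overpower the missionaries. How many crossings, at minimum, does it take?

Counting alone: each trip to the dry ground takes at most 3 across and each return brings at least 1 back, so after t trips out (and t−1 returns) at most 3t − (t−1) of the 6 are across; that first reaches 6 at t = 3, so at least 5 crossings are needed.
The plan below uses exactly 5 crossings, so it is optimal:
1. 2 cannibals → the dry ground.  (the marsh camp: 4M 0C; the dry ground: 0M 2C)
2. 1 cannibal ← the marsh camp.  (the marsh camp: 4M 1C; the dry ground: 0M 1C)
3. 2 missionaries and 1 cannibal → the dry ground.  (the marsh camp: 2M 0C; the dry ground: 2M 2C)
4. 1 cannibal ← the marsh camp.  (the marsh camp: 2M 1C; the dry ground: 2M 1C)
5. 2 missionaries and 1 cannibal → the dry ground.  (the marsh camp: 0M 0C; the dry ground: 4M 2C)

5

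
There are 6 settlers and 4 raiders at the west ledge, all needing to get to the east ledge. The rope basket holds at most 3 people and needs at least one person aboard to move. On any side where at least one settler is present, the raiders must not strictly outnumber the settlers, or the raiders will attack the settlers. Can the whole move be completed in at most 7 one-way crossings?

Counting alone: each trip to the east ledge takes at most 3 across and each return brings at least 1 back, so after t trips out (and t−1 returns) at most 3t − (t−1) of the 10 are across; that first reaches 10 at t = 5, so at least 9 crossings are needed.
Since 7 < 9, 7 crossings cannot be enough. (The shortest complete plan in fact takes 9:)
1. 2 raiders → the east ledge.  (the west ledge: 6S 2R; the east ledge: 0S 2R)
2. 1 raider ← the west ledge.  (the west ledge: 6S 3R; the east ledge: 0S 1R)
3. 3 raiders → the east ledge.  (the west ledge: 6S 0R; the east ledge: 0S 4R)
4. 1 raider ← the west ledge.  (the west ledge: 6S 1R; the east ledge: 0S 3R)
5. 3 settlers → the east ledge.  (the west ledge: 3S 1R; the east ledge: 3S 3R)
6. 1 raider ← the west ledge.  (the west ledge: 3S 2R; the east ledge: 3S 2R)
7. 1 settler and 2 raiders → the east ledge.  (the west ledge: 2S 0R; the east ledge: 4S 4R)
8. 1 raider ← the west ledge.  (the west ledge: 2S 1R; the east ledge: 4S 3R)
9. 2 settlers and 1 raider → the east ledge.  (the west ledge: 0S 0R; the east ledge: 6S 4R)

No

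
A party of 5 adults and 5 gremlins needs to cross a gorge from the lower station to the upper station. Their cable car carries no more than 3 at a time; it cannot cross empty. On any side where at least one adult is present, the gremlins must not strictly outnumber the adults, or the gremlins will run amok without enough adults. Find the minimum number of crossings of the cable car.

11

Counting alone: each trip to the upper station takes at most 3 across and each return brings at least 1 back, so after t trips out (and t−1 returns) at most 3t − (t−1) of the 10 are across; that first reaches 10 at t = 5, so at least 9 crossings are needed.
The safety rule pushes this higher. Following every safe sequence of crossings, the most of the 10 that can be at the upper station as the cable car arrives there on crossing 9 is 9 — never all 10.
So no plan with fewer than 11 crossings exists, and this one achieves 11:
1. 2 gremlins → the upper station.  (the lower station: 5A 3G; the upper station: 0A 2G)
2. 1 gremlin ← the lower station.  (the lower station: 5A 4G; the upper station: 0A 1G)
3. 3 gremlins → the upper station.  (the lower station: 5A 1G; the upper station: 0A 4G)
4. 1 gremlin ← the lower station.  (the lower station: 5A 2G; the upper station: 0A 3G)
5. 3 adults → the upper station.  (the lower station: 2A 2G; the upper station: 3A 3G)
6. 1 adult and 1 gremlin ← the lower station.  (the lower station: 3A 3G; the upper station: 2A 2G)
7. 3 adults → the upper station.  (the lower station: 0A 3G; the upper station: 5A 2G)
8. 1 gremlin ← the lower station.  (the lower station: 0A 4G; the upper station: 5A 1G)
9. 2 gremlins → the upper station.  (the lower station: 0A 2G; the upper station: 5A 3G)
10. 1 gremlin ← the lower station.  (the lower station: 0A 3G; the upper station: 5A 2G)
11. 3 gremlins → the upper station.  (the lower station: 0A 0G; the upper station: 5A 5G)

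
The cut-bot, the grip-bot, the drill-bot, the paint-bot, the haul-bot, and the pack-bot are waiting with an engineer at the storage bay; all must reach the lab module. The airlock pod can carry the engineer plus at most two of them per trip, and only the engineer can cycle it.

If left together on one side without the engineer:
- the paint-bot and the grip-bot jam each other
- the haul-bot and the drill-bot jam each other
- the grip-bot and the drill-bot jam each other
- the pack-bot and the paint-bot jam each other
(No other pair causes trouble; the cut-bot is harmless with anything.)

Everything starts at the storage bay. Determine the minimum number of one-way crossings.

Counting alone: the engineer can take at most 2 across per trip to the lab module, so moving all 6 needs at least 3 loaded trips out, with a return between consecutive ones — at least 5 crossings.
The safety rule pushes this higher. Following every safe sequence of crossings, the most of the 6 that can be at the lab module as the airlock pod arrives there on crossing 5 is 5 — never all 6.
So no plan with fewer than 7 crossings exists, and this one achieves 7:
1. Engineer goes to the lab module with the drill-bot and the paint-bot.  [the storage bay: the cut-bot, the grip-bot, the haul-bot, the pack-bot | the lab module: the drill-bot, the paint-bot]
2. Engineer goes back to the storage bay alone.  [the storage bay: the cut-bot, the grip-bot, the haul-bot, the pack-bot | the lab module: the drill-bot, the paint-bot]
3. Engineer goes to the lab module with the cut-bot and the grip-bot.  [the storage bay: the haul-bot, the pack-bot | the lab module: the cut-bot, the drill-bot, the grip-bot, the paint-bot]
4. Engineer goes back to the storage bay with the drill-bot and the paint-bot.  [the storage bay: the drill-bot, the haul-bot, the pack-bot, the paint-bot | the lab module: the cut-bot, the grip-bot]
5. Engineer goes to the lab module with the haul-bot and the pack-bot.  [the storage bay: the drill-bot, the paint-bot | the lab module: the cut-bot, the grip-bot, the haul-bot, the pack-bot]
6. Engineer goes back to the storage bay alone.  [the storage bay: the drill-bot, the paint-bot | the lab module: the cut-bot, the grip-bot, the haul-bot, the pack-bot]
7. Engineer goes to the lab module with the drill-bot and the paint-bot.  [the storage bay: — | the lab module: the cut-bot, the drill-bot, the grip-bot, the haul-bot, the pack-bot, the paint-bot]

7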